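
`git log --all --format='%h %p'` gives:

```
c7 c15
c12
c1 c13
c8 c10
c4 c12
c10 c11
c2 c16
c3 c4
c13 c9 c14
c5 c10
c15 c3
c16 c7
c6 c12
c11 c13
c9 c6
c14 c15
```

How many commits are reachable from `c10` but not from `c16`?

Reachable from c10: {c10, c11, c12, c13, c14, c15, c3, c4, c6, c9}.
Reachable from c16: {c12, c15, c16, c3, c4, c7}.
In c10's history but not c16's: {c10, c11, c13, c14, c6, c9} — 6 commits.

6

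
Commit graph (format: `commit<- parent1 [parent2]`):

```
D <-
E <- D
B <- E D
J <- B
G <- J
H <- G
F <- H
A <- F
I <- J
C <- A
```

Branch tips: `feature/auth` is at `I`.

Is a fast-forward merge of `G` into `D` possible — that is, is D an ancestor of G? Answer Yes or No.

A fast-forward from D to G is possible iff D is an ancestor of G.
Ancestors of G: {B, D, E, G, J}.
D is among them, so fast-forward is possible.

Yes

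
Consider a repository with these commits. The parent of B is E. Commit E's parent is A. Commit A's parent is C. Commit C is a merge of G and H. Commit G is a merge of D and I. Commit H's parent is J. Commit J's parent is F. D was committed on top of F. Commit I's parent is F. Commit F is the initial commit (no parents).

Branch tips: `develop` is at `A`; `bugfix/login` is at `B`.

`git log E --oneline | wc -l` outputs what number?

Walking parent pointers from E: reachable set = {A, C, D, E, F, G, H, I, J}.
That is 9 commits.

9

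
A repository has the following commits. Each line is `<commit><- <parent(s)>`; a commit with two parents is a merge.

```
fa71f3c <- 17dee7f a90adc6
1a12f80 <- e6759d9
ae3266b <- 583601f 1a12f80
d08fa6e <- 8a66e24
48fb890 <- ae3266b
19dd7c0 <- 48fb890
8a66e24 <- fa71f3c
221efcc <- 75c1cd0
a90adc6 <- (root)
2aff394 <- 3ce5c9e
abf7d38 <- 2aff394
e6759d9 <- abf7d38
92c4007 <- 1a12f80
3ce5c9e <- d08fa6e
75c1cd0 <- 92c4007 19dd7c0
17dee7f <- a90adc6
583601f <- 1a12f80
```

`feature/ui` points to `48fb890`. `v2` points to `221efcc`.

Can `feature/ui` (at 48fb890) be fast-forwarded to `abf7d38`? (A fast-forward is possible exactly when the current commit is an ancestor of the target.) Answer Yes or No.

A fast-forward from 48fb890 to abf7d38 is possible iff 48fb890 is an ancestor of abf7d38.
Ancestors of abf7d38: {17dee7f, 2aff394, 3ce5c9e, 8a66e24, a90adc6, abf7d38, d08fa6e, fa71f3c}.
48fb890 is not among them, so fast-forward is not possible.

No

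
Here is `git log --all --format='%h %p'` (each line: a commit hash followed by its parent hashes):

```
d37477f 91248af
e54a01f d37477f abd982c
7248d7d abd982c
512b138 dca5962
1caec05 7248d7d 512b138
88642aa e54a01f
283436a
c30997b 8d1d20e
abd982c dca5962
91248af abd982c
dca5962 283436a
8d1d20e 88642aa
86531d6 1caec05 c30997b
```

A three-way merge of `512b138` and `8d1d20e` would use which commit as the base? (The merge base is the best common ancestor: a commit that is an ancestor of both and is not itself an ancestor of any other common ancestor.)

dca5962

Ancestors of 512b138: {283436a, 512b138, dca5962}.
Ancestors of 8d1d20e: {283436a, 88642aa, 8d1d20e, 91248af, abd982c, d37477f, dca5962, e54a01f}.
Common ancestors: {283436a, dca5962}.
Among these, dca5962 is not an ancestor of any other common ancestor — it is the merge base.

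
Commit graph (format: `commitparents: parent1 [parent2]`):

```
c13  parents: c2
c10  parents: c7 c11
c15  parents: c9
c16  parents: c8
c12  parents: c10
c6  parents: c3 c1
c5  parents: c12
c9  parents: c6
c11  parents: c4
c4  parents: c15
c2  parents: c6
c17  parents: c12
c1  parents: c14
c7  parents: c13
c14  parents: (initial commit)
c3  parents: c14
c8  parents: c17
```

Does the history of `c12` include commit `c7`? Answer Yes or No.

Ancestors of c12 (commits reachable by following parents): {c1, c10, c11, c12, c13, c14, c15, c2, c3, c4, c6, c7, c9}.
c7 is in that set, so it is an ancestor of c12.

Yes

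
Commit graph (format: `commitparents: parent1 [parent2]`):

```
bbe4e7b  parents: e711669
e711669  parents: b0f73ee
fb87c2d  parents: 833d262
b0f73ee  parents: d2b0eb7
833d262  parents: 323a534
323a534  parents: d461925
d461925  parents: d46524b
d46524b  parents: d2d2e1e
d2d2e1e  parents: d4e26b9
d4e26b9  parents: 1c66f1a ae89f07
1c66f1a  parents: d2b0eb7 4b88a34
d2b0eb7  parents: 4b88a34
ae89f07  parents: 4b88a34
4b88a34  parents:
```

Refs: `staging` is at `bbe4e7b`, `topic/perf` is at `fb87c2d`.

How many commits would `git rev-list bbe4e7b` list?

5

Walking parent pointers from bbe4e7b: reachable set = {4b88a34, b0f73ee, bbe4e7b, d2b0eb7, e711669}.
That is 5 commits.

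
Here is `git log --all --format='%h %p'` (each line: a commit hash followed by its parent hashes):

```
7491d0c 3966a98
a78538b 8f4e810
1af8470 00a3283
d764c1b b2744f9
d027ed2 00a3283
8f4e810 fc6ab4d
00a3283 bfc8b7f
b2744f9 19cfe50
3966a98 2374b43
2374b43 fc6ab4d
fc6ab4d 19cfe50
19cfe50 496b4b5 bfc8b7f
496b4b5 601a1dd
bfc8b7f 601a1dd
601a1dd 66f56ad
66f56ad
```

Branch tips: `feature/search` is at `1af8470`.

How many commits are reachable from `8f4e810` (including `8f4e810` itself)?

Walking parent pointers from 8f4e810: reachable set = {19cfe50, 496b4b5, 601a1dd, 66f56ad, 8f4e810, bfc8b7f, fc6ab4d}.
That is 7 commits.

7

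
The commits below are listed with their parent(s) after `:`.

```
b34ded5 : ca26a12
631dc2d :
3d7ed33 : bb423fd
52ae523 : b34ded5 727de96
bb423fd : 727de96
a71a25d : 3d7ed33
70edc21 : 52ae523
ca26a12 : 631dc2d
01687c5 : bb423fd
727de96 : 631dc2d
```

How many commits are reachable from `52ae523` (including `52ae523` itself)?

5

Walking parent pointers from 52ae523: reachable set = {52ae523, 631dc2d, 727de96, b34ded5, ca26a12}.
That is 5 commits.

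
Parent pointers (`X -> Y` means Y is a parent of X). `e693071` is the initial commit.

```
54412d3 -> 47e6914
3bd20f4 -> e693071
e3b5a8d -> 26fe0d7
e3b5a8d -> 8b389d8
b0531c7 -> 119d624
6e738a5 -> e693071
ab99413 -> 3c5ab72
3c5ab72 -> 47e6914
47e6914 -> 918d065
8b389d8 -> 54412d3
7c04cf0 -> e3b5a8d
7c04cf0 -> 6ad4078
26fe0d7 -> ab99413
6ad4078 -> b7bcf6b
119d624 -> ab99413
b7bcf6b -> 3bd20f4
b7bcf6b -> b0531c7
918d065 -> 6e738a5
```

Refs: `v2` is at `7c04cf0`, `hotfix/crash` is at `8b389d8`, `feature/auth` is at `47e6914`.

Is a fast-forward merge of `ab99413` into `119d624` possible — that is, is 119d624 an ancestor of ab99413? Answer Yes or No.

A fast-forward from 119d624 to ab99413 is possible iff 119d624 is an ancestor of ab99413.
Ancestors of ab99413: {3c5ab72, 47e6914, 6e738a5, 918d065, ab99413, e693071}.
119d624 is not among them, so fast-forward is not possible.

No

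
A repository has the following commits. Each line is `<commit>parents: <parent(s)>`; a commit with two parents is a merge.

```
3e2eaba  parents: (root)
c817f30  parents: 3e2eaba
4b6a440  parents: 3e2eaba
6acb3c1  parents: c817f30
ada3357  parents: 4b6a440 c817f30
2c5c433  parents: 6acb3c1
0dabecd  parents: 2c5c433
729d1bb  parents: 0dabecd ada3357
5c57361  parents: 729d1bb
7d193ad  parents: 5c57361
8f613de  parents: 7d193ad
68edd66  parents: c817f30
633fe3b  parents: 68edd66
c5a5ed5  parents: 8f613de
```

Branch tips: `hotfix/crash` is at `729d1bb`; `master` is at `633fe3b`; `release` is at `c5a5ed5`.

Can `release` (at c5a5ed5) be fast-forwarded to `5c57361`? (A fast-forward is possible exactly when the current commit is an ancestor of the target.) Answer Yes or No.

A fast-forward from c5a5ed5 to 5c57361 is possible iff c5a5ed5 is an ancestor of 5c57361.
Ancestors of 5c57361: {0dabecd, 2c5c433, 3e2eaba, 4b6a440, 5c57361, 6acb3c1, 729d1bb, ada3357, c817f30}.
c5a5ed5 is not among them, so fast-forward is not possible.

No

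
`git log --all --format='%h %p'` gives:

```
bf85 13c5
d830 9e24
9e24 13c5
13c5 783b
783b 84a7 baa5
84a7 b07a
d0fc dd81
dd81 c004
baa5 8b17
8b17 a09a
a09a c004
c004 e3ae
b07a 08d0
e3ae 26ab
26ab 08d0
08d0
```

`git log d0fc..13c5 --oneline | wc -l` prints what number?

Reachable from 13c5: {08d0, 13c5, 26ab, 783b, 84a7, 8b17, a09a, b07a, baa5, c004, e3ae}.
Reachable from d0fc: {08d0, 26ab, c004, d0fc, dd81, e3ae}.
In 13c5's history but not d0fc's: {13c5, 783b, 84a7, 8b17, a09a, b07a, baa5} — 7 commits.

7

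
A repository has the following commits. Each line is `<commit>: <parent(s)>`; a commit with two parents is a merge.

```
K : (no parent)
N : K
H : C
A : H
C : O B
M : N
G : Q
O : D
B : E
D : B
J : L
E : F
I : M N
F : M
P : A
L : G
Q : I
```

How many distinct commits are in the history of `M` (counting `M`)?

3

Walking parent pointers from M: reachable set = {K, M, N}.
That is 3 commits.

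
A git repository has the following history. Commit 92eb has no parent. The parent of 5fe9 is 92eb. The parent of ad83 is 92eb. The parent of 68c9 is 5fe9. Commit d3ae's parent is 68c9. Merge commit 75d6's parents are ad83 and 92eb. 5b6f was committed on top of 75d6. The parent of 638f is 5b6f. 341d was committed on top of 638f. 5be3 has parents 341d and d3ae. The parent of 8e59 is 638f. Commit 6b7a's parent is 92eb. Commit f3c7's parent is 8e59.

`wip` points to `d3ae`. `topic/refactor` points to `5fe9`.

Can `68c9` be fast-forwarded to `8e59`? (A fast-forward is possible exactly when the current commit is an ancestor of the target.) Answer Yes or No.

A fast-forward from 68c9 to 8e59 is possible iff 68c9 is an ancestor of 8e59.
Ancestors of 8e59: {5b6f, 638f, 75d6, 8e59, 92eb, ad83}.
68c9 is not among them, so fast-forward is not possible.

No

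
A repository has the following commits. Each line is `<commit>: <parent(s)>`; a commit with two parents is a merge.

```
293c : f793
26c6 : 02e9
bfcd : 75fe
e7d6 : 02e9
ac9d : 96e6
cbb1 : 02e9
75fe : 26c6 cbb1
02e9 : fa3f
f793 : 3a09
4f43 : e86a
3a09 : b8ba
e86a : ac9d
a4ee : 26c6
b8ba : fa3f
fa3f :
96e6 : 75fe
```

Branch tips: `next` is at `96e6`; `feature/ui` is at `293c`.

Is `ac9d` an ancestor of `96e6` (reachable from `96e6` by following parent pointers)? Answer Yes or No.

No

Ancestors of 96e6: {02e9, 26c6, 75fe, 96e6, cbb1, fa3f}.
ac9d is not in that set, so it is not an ancestor of 96e6.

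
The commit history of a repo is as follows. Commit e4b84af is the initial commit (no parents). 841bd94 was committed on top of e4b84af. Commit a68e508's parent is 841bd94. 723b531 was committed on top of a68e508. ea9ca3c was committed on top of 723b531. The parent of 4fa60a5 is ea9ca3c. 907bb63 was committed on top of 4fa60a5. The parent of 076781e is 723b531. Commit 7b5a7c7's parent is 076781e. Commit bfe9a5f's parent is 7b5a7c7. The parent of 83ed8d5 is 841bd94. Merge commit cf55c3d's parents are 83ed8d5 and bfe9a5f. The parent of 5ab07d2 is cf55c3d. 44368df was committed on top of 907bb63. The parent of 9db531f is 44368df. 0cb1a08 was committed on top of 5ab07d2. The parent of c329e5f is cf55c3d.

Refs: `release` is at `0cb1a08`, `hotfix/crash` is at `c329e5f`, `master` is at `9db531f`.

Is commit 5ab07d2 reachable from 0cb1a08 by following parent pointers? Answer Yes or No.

Ancestors of 0cb1a08 (commits reachable by following parents): {076781e, 0cb1a08, 5ab07d2, 723b531, 7b5a7c7, 83ed8d5, 841bd94, a68e508, bfe9a5f, cf55c3d, e4b84af}.
5ab07d2 is in that set, so it is an ancestor of 0cb1a08.

Yes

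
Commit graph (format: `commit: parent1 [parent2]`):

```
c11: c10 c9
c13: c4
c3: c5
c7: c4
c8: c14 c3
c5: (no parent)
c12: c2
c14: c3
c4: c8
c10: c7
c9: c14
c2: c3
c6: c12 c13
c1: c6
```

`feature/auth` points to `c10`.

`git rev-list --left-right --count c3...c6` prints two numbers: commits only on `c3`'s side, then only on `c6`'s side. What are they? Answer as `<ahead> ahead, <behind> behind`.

0 ahead, 7 behind

Reachable from c3: {c3, c5}.
Reachable from c6: {c12, c13, c14, c2, c3, c4, c5, c6, c8}.
Only in c3's history (ahead): {} — 0.
Only in c6's history (behind): {c12, c13, c14, c2, c4, c6, c8} — 7.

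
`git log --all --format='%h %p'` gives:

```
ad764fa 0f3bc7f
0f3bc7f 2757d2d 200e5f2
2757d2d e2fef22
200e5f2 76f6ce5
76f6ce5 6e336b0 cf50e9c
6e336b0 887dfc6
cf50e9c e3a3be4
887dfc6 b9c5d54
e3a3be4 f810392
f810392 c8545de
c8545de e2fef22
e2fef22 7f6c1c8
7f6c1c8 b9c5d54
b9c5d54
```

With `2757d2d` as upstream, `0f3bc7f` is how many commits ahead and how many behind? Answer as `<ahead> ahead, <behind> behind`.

Reachable from 0f3bc7f: {0f3bc7f, 200e5f2, 2757d2d, 6e336b0, 76f6ce5, 7f6c1c8, 887dfc6, b9c5d54, c8545de, cf50e9c, e2fef22, e3a3be4, f810392}.
Reachable from 2757d2d: {2757d2d, 7f6c1c8, b9c5d54, e2fef22}.
Only in 0f3bc7f's history (ahead): {0f3bc7f, 200e5f2, 6e336b0, 76f6ce5, 887dfc6, c8545de, cf50e9c, e3a3be4, f810392} — 9.
Only in 2757d2d's history (behind): {} — 0.

9 ahead, 0 behind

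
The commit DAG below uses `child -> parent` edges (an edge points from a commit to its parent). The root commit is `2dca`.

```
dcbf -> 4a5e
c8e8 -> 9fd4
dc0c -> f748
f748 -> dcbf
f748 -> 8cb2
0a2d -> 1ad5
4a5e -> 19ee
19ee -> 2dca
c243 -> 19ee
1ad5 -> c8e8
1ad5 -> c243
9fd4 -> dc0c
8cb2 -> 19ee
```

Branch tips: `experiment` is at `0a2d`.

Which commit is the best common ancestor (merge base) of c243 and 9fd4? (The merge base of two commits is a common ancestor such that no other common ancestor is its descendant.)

Ancestors of c243: {19ee, 2dca, c243}.
Ancestors of 9fd4: {19ee, 2dca, 4a5e, 8cb2, 9fd4, dc0c, dcbf, f748}.
Common ancestors: {19ee, 2dca}.
Among these, 19ee is not an ancestor of any other common ancestor — it is the merge base.

19ee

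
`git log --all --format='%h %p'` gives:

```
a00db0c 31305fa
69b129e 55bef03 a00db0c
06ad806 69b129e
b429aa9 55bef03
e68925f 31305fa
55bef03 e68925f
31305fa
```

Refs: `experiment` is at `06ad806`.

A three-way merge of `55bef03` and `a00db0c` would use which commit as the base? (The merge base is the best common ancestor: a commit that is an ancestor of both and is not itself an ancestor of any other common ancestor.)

31305fa

Ancestors of 55bef03: {31305fa, 55bef03, e68925f}.
Ancestors of a00db0c: {31305fa, a00db0c}.
Common ancestors: {31305fa}.
The only common ancestor is 31305fa, so it is the merge base.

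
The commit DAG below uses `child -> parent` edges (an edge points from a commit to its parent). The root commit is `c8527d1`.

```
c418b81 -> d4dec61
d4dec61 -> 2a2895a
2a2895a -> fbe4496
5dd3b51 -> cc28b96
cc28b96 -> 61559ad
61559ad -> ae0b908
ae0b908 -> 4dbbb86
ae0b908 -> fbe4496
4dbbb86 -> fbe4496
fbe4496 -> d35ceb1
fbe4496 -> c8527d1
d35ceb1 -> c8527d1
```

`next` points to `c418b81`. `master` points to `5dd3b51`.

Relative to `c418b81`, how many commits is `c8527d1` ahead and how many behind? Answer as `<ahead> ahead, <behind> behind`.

0 ahead, 5 behind

Reachable from c8527d1: {c8527d1}.
Reachable from c418b81: {2a2895a, c418b81, c8527d1, d35ceb1, d4dec61, fbe4496}.
Only in c8527d1's history (ahead): {} — 0.
Only in c418b81's history (behind): {2a2895a, c418b81, d35ceb1, d4dec61, fbe4496} — 5.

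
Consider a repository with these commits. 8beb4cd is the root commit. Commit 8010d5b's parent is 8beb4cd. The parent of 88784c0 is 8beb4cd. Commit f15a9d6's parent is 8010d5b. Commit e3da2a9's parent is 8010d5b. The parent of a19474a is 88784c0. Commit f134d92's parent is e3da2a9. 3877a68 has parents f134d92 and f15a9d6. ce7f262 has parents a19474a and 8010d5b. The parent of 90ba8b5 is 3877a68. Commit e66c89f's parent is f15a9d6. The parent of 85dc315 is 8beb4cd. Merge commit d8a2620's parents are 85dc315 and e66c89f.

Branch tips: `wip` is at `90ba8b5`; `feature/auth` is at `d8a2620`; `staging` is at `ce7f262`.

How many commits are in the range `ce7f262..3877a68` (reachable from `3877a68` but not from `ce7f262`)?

4

Reachable from 3877a68: {3877a68, 8010d5b, 8beb4cd, e3da2a9, f134d92, f15a9d6}.
Reachable from ce7f262: {8010d5b, 88784c0, 8beb4cd, a19474a, ce7f262}.
In 3877a68's history but not ce7f262's: {3877a68, e3da2a9, f134d92, f15a9d6} — 4 commits.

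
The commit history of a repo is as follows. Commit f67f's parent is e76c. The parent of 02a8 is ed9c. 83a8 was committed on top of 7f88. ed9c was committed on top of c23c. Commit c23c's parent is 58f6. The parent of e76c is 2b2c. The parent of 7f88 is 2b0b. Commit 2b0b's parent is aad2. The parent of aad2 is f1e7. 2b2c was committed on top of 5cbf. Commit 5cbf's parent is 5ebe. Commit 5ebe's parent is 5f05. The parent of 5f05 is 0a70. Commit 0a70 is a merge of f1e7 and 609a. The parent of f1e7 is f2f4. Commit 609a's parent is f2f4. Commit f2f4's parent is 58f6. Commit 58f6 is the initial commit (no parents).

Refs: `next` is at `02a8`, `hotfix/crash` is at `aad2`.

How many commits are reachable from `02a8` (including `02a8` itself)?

Walking parent pointers from 02a8: reachable set = {02a8, 58f6, c23c, ed9c}.
That is 4 commits.

4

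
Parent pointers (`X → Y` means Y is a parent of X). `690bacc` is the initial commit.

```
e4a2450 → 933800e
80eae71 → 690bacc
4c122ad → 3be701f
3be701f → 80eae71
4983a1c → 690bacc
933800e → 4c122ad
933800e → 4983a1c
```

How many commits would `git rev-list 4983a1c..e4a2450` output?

5

Reachable from e4a2450: {3be701f, 4983a1c, 4c122ad, 690bacc, 80eae71, 933800e, e4a2450}.
Reachable from 4983a1c: {4983a1c, 690bacc}.
In e4a2450's history but not 4983a1c's: {3be701f, 4c122ad, 80eae71, 933800e, e4a2450} — 5 commits.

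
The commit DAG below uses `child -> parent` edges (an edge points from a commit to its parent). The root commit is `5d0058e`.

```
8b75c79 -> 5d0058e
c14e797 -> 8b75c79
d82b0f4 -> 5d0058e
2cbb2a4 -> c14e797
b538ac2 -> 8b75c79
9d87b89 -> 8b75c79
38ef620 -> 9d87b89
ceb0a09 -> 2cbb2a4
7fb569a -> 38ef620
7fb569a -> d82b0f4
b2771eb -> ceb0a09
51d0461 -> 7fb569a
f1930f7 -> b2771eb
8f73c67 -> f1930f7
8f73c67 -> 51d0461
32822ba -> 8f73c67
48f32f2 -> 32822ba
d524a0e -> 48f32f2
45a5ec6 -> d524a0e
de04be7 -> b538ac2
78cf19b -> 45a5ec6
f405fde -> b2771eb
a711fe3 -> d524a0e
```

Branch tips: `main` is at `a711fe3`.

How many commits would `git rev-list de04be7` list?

Walking parent pointers from de04be7: reachable set = {5d0058e, 8b75c79, b538ac2, de04be7}.
That is 4 commits.

4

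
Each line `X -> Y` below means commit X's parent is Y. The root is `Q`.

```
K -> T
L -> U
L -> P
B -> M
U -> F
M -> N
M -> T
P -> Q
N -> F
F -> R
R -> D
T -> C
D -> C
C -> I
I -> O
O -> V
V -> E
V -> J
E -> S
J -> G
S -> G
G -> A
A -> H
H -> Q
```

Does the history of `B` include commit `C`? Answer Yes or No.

Ancestors of B (commits reachable by following parents): {A, B, C, D, E, F, G, H, I, J, M, N, O, Q, R, S, T, V}.
C is in that set, so it is an ancestor of B.

Yes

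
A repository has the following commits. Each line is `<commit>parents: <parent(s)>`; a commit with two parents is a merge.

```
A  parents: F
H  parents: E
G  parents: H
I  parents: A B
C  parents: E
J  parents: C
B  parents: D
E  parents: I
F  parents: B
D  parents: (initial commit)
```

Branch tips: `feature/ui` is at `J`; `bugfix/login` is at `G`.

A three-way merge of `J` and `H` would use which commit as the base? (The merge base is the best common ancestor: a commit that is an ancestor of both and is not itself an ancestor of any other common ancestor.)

Ancestors of J: {A, B, C, D, E, F, I, J}.
Ancestors of H: {A, B, D, E, F, H, I}.
Common ancestors: {A, B, D, E, F, I}.
Among these, E is not an ancestor of any other common ancestor — it is the merge base.

E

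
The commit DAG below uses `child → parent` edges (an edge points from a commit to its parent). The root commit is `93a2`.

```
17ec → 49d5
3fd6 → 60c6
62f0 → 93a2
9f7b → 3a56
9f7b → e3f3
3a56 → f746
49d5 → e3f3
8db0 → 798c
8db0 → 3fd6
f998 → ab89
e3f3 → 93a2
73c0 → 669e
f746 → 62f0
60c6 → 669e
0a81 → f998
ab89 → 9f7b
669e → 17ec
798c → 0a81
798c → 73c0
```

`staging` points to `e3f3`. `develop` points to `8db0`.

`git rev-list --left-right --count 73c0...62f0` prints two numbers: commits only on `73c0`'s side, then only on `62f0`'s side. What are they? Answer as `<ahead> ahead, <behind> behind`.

Reachable from 73c0: {17ec, 49d5, 669e, 73c0, 93a2, e3f3}.
Reachable from 62f0: {62f0, 93a2}.
Only in 73c0's history (ahead): {17ec, 49d5, 669e, 73c0, e3f3} — 5.
Only in 62f0's history (behind): {62f0} — 1.

5 ahead, 1 behind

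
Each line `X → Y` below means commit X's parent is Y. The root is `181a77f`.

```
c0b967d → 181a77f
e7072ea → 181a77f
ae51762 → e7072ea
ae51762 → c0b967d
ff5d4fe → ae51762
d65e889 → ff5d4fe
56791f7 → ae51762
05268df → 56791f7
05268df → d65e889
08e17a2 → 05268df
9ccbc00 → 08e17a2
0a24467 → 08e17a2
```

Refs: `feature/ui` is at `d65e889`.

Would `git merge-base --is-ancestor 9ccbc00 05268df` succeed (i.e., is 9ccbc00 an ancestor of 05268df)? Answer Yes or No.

Ancestors of 05268df: {05268df, 181a77f, 56791f7, ae51762, c0b967d, d65e889, e7072ea, ff5d4fe}.
9ccbc00 is not in that set, so it is not an ancestor of 05268df.

No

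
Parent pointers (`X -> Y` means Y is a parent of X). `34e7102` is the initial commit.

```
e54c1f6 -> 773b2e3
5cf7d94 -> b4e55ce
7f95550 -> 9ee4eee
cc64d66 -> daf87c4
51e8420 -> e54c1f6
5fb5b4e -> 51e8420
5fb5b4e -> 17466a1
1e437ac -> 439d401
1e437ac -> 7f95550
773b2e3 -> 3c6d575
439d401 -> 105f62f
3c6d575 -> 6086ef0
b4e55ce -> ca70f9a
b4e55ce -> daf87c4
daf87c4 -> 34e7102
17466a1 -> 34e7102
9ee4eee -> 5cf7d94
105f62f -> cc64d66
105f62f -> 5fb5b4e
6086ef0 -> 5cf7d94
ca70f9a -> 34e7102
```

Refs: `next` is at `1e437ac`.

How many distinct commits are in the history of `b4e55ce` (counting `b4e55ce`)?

Walking parent pointers from b4e55ce: reachable set = {34e7102, b4e55ce, ca70f9a, daf87c4}.
That is 4 commits.

4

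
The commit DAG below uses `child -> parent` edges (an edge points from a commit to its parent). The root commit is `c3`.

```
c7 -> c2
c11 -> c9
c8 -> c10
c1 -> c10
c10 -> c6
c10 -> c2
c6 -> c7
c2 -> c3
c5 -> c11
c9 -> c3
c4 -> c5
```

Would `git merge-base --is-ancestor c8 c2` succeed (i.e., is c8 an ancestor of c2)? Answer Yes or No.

Ancestors of c2: {c2, c3}.
c8 is not in that set, so it is not an ancestor of c2.

No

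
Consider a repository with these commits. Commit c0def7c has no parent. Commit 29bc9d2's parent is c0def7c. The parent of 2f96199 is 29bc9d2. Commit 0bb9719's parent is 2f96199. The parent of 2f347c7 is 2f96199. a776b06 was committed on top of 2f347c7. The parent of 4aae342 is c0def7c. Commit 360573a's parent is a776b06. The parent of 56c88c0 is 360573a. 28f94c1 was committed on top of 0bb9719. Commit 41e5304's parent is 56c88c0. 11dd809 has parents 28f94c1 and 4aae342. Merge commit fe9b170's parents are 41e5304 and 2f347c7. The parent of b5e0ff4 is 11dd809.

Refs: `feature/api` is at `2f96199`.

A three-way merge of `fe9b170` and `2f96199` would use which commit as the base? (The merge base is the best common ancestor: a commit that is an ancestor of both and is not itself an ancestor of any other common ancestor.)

2f96199

Ancestors of fe9b170: {29bc9d2, 2f347c7, 2f96199, 360573a, 41e5304, 56c88c0, a776b06, c0def7c, fe9b170}.
Ancestors of 2f96199: {29bc9d2, 2f96199, c0def7c}.
Common ancestors: {29bc9d2, 2f96199, c0def7c}.
Among these, 2f96199 is not an ancestor of any other common ancestor — it is the merge base.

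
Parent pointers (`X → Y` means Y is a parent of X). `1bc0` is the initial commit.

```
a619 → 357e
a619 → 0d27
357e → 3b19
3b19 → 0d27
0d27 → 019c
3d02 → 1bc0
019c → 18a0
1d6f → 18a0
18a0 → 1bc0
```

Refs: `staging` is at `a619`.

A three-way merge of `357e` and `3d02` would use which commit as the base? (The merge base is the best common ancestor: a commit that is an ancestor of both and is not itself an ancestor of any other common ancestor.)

1bc0

Ancestors of 357e: {019c, 0d27, 18a0, 1bc0, 357e, 3b19}.
Ancestors of 3d02: {1bc0, 3d02}.
Common ancestors: {1bc0}.
The only common ancestor is 1bc0, so it is the merge base.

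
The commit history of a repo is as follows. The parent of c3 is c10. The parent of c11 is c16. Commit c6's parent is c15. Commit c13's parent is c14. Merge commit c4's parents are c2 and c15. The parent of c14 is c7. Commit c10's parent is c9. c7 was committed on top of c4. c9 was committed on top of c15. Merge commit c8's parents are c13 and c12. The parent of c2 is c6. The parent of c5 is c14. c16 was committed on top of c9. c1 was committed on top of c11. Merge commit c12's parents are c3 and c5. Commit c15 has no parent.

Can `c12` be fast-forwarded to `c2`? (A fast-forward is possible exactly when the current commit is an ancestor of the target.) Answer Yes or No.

No

A fast-forward from c12 to c2 is possible iff c12 is an ancestor of c2.
Ancestors of c2: {c15, c2, c6}.
c12 is not among them, so fast-forward is not possible.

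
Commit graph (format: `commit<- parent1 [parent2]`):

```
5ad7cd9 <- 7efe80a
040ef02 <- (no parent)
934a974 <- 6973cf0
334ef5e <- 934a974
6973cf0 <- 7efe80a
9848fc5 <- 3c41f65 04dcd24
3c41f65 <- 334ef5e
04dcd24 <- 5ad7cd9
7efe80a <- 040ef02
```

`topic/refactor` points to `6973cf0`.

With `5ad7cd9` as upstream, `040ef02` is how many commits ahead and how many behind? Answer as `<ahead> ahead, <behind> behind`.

Reachable from 040ef02: {040ef02}.
Reachable from 5ad7cd9: {040ef02, 5ad7cd9, 7efe80a}.
Only in 040ef02's history (ahead): {} — 0.
Only in 5ad7cd9's history (behind): {5ad7cd9, 7efe80a} — 2.

0 ahead, 2 behind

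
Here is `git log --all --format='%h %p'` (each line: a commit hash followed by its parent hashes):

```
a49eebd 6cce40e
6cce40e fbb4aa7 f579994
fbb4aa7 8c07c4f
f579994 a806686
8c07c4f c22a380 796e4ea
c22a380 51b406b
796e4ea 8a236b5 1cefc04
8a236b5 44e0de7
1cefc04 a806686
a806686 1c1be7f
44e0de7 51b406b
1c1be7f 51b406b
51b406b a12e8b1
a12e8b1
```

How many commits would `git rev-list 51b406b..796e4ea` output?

6

Reachable from 796e4ea: {1c1be7f, 1cefc04, 44e0de7, 51b406b, 796e4ea, 8a236b5, a12e8b1, a806686}.
Reachable from 51b406b: {51b406b, a12e8b1}.
In 796e4ea's history but not 51b406b's: {1c1be7f, 1cefc04, 44e0de7, 796e4ea, 8a236b5, a806686} — 6 commits.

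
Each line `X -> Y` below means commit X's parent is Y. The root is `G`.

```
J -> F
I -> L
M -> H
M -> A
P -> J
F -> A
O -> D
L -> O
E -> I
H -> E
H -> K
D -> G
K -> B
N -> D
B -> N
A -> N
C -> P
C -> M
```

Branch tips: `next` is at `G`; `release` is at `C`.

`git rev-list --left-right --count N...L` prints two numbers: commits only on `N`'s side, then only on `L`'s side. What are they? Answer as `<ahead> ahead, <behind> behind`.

1 ahead, 2 behind

Reachable from N: {D, G, N}.
Reachable from L: {D, G, L, O}.
Only in N's history (ahead): {N} — 1.
Only in L's history (behind): {L, O} — 2.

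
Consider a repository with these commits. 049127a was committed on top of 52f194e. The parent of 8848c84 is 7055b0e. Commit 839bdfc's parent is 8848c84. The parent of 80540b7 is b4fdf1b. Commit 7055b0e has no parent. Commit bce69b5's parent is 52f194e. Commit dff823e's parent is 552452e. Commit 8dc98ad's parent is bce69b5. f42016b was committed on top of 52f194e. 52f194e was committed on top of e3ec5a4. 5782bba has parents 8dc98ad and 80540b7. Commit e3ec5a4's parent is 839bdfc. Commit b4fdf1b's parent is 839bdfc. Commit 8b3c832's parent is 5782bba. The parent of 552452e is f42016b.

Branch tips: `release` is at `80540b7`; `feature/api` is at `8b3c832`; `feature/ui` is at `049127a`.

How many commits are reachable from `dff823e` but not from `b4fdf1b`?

Reachable from dff823e: {52f194e, 552452e, 7055b0e, 839bdfc, 8848c84, dff823e, e3ec5a4, f42016b}.
Reachable from b4fdf1b: {7055b0e, 839bdfc, 8848c84, b4fdf1b}.
In dff823e's history but not b4fdf1b's: {52f194e, 552452e, dff823e, e3ec5a4, f42016b} — 5 commits.

5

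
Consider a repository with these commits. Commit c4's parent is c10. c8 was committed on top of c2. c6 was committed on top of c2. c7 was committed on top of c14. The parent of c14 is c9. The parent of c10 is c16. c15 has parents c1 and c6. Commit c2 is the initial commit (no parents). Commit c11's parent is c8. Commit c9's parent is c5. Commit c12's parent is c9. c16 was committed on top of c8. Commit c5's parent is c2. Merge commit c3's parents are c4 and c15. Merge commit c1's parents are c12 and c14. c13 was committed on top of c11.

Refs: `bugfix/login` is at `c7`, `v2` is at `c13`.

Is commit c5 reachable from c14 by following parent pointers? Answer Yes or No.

Ancestors of c14 (commits reachable by following parents): {c14, c2, c5, c9}.
c5 is in that set, so it is an ancestor of c14.

Yes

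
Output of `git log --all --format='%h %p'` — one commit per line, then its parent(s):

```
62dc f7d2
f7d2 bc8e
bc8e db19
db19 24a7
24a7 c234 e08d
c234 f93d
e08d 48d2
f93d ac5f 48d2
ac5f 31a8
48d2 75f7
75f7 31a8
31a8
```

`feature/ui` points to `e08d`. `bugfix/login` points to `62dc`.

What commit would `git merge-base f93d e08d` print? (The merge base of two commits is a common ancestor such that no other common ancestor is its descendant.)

Ancestors of f93d: {31a8, 48d2, 75f7, ac5f, f93d}.
Ancestors of e08d: {31a8, 48d2, 75f7, e08d}.
Common ancestors: {31a8, 48d2, 75f7}.
Among these, 48d2 is not an ancestor of any other common ancestor — it is the merge base.

48d2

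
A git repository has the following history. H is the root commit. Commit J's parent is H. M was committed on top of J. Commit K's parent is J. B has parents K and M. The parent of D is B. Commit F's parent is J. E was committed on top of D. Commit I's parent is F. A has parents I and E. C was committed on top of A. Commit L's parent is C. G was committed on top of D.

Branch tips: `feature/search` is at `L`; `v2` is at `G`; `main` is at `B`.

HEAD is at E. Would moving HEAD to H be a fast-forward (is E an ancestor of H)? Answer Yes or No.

A fast-forward from E to H is possible iff E is an ancestor of H.
Ancestors of H: {H}.
E is not among them, so fast-forward is not possible.

No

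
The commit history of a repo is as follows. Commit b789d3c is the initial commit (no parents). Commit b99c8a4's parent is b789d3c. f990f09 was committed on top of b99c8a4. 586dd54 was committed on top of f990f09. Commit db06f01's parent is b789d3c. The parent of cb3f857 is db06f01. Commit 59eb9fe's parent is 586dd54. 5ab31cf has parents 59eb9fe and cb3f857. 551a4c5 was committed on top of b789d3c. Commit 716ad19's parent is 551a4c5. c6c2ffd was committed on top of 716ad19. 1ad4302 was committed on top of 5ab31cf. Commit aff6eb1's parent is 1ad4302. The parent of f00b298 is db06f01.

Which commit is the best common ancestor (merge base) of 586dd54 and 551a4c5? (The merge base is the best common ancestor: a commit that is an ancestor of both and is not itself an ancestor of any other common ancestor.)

b789d3c

Ancestors of 586dd54: {586dd54, b789d3c, b99c8a4, f990f09}.
Ancestors of 551a4c5: {551a4c5, b789d3c}.
Common ancestors: {b789d3c}.
The only common ancestor is b789d3c, so it is the merge base.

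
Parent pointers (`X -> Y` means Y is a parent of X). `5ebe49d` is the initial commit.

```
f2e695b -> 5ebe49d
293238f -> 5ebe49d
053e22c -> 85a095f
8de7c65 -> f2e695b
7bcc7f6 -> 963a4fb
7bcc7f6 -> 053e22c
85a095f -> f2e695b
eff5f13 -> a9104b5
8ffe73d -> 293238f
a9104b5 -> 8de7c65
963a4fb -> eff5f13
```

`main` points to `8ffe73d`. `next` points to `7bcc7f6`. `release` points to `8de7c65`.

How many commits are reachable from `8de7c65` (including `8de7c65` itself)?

Walking parent pointers from 8de7c65: reachable set = {5ebe49d, 8de7c65, f2e695b}.
That is 3 commits.

3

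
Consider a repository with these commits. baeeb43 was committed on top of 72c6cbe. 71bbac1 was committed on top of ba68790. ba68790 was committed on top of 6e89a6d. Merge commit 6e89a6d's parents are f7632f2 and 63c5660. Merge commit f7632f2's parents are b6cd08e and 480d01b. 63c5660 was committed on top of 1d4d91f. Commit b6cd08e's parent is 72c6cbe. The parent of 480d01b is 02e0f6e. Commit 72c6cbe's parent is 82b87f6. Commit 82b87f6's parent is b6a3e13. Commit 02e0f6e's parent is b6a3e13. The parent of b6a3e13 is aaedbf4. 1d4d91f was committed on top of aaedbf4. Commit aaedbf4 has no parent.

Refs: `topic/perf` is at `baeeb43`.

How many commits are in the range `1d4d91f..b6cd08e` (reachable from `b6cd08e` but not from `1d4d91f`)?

Reachable from b6cd08e: {72c6cbe, 82b87f6, aaedbf4, b6a3e13, b6cd08e}.
Reachable from 1d4d91f: {1d4d91f, aaedbf4}.
In b6cd08e's history but not 1d4d91f's: {72c6cbe, 82b87f6, b6a3e13, b6cd08e} — 4 commits.

4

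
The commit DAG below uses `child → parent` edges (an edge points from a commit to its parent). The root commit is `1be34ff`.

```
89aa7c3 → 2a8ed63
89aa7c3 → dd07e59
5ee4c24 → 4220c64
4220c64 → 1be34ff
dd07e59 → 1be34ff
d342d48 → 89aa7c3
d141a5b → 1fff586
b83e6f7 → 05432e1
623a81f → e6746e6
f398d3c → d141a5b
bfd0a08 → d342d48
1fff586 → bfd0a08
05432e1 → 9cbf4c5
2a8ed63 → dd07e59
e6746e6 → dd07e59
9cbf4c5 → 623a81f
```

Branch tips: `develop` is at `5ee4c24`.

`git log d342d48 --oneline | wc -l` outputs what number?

5

Walking parent pointers from d342d48: reachable set = {1be34ff, 2a8ed63, 89aa7c3, d342d48, dd07e59}.
That is 5 commits.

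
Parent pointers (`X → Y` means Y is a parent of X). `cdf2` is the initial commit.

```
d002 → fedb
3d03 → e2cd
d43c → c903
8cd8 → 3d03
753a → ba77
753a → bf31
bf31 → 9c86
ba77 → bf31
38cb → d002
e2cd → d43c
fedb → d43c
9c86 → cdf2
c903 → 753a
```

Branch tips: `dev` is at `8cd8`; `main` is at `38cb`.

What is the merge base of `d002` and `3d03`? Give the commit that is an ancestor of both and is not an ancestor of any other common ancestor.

d43c

Ancestors of d002: {753a, 9c86, ba77, bf31, c903, cdf2, d002, d43c, fedb}.
Ancestors of 3d03: {3d03, 753a, 9c86, ba77, bf31, c903, cdf2, d43c, e2cd}.
Common ancestors: {753a, 9c86, ba77, bf31, c903, cdf2, d43c}.
Among these, d43c is not an ancestor of any other common ancestor — it is the merge base.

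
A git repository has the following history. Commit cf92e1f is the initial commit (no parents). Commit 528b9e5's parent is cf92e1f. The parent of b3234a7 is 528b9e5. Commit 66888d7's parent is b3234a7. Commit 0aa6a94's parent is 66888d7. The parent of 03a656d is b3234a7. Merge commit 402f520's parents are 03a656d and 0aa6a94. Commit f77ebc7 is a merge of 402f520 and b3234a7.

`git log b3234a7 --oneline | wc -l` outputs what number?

3

Walking parent pointers from b3234a7: reachable set = {528b9e5, b3234a7, cf92e1f}.
That is 3 commits.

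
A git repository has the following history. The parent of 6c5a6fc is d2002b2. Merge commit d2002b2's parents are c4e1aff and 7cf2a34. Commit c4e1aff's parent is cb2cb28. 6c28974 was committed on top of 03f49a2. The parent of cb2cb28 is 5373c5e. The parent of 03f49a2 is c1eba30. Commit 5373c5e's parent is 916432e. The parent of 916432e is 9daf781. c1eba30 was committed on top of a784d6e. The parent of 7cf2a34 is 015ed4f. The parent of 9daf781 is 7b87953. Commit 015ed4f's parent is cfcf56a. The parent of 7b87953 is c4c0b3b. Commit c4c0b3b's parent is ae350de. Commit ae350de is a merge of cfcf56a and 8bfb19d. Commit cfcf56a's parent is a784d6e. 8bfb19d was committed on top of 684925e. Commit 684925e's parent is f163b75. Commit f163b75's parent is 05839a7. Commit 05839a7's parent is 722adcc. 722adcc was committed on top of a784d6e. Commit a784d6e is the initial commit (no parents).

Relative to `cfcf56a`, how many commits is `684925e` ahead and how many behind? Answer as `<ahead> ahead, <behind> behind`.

4 ahead, 1 behind

Reachable from 684925e: {05839a7, 684925e, 722adcc, a784d6e, f163b75}.
Reachable from cfcf56a: {a784d6e, cfcf56a}.
Only in 684925e's history (ahead): {05839a7, 684925e, 722adcc, f163b75} — 4.
Only in cfcf56a's history (behind): {cfcf56a} — 1.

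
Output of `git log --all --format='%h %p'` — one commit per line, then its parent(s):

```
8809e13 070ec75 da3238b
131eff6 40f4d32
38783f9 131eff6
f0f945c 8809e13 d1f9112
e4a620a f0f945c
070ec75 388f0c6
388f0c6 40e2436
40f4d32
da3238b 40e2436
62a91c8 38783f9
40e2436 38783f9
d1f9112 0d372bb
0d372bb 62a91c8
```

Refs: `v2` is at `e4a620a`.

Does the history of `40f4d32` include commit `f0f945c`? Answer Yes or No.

No

Ancestors of 40f4d32: {40f4d32}.
f0f945c is not in that set, so it is not an ancestor of 40f4d32.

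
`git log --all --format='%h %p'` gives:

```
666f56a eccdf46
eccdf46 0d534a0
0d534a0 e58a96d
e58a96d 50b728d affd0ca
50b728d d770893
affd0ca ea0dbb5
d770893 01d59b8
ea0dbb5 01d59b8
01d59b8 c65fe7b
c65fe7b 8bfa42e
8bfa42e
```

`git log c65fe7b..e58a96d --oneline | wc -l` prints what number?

6

Reachable from e58a96d: {01d59b8, 50b728d, 8bfa42e, affd0ca, c65fe7b, d770893, e58a96d, ea0dbb5}.
Reachable from c65fe7b: {8bfa42e, c65fe7b}.
In e58a96d's history but not c65fe7b's: {01d59b8, 50b728d, affd0ca, d770893, e58a96d, ea0dbb5} — 6 commits.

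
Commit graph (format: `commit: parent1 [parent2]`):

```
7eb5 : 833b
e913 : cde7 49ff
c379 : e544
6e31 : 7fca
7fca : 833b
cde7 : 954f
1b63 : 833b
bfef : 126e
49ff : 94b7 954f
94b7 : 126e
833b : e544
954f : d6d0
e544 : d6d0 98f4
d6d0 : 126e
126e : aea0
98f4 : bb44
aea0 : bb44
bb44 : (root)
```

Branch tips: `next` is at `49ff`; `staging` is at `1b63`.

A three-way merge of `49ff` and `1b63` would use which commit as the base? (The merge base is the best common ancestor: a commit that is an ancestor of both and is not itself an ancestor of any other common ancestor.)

d6d0

Ancestors of 49ff: {126e, 49ff, 94b7, 954f, aea0, bb44, d6d0}.
Ancestors of 1b63: {126e, 1b63, 833b, 98f4, aea0, bb44, d6d0, e544}.
Common ancestors: {126e, aea0, bb44, d6d0}.
Among these, d6d0 is not an ancestor of any other common ancestor — it is the merge base.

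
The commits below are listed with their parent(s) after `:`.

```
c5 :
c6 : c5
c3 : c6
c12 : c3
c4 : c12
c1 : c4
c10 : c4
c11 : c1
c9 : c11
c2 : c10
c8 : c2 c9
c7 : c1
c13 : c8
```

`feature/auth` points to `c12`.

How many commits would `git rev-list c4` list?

5

Walking parent pointers from c4: reachable set = {c12, c3, c4, c5, c6}.
That is 5 commits.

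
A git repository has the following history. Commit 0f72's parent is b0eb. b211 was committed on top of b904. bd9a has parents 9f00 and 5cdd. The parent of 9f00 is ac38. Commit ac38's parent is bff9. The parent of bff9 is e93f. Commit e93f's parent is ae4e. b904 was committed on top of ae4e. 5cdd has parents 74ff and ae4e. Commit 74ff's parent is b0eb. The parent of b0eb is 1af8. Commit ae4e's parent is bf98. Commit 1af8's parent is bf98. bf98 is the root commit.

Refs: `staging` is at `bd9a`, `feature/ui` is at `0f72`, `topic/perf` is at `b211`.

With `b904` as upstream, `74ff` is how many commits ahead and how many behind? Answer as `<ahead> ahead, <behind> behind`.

3 ahead, 2 behind

Reachable from 74ff: {1af8, 74ff, b0eb, bf98}.
Reachable from b904: {ae4e, b904, bf98}.
Only in 74ff's history (ahead): {1af8, 74ff, b0eb} — 3.
Only in b904's history (behind): {ae4e, b904} — 2.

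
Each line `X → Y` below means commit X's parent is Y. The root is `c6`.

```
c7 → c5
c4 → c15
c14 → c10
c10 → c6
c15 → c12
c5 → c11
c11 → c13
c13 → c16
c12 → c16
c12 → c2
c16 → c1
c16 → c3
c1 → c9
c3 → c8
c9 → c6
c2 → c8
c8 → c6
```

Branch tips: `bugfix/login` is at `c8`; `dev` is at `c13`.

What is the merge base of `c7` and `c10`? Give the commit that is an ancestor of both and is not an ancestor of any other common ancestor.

Ancestors of c7: {c1, c11, c13, c16, c3, c5, c6, c7, c8, c9}.
Ancestors of c10: {c10, c6}.
Common ancestors: {c6}.
The only common ancestor is c6, so it is the merge base.

c6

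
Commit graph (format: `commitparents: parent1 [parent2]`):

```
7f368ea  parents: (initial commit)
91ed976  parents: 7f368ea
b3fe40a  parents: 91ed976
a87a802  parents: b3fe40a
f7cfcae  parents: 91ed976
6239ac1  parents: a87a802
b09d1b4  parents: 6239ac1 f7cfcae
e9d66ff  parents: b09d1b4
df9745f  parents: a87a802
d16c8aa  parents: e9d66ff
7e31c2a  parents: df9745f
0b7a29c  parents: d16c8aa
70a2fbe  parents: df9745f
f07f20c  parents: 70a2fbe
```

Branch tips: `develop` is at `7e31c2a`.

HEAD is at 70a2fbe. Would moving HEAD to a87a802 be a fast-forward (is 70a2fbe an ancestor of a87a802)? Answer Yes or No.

A fast-forward from 70a2fbe to a87a802 is possible iff 70a2fbe is an ancestor of a87a802.
Ancestors of a87a802: {7f368ea, 91ed976, a87a802, b3fe40a}.
70a2fbe is not among them, so fast-forward is not possible.

No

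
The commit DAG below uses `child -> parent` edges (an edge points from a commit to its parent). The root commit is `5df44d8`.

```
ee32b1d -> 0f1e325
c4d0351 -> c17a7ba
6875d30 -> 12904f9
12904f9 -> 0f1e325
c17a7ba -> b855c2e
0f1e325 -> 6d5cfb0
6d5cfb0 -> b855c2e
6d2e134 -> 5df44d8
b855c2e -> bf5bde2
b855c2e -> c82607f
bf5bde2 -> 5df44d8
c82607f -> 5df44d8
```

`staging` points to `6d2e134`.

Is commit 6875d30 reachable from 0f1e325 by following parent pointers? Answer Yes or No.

Ancestors of 0f1e325: {0f1e325, 5df44d8, 6d5cfb0, b855c2e, bf5bde2, c82607f}.
6875d30 is not in that set, so it is not an ancestor of 0f1e325.

No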